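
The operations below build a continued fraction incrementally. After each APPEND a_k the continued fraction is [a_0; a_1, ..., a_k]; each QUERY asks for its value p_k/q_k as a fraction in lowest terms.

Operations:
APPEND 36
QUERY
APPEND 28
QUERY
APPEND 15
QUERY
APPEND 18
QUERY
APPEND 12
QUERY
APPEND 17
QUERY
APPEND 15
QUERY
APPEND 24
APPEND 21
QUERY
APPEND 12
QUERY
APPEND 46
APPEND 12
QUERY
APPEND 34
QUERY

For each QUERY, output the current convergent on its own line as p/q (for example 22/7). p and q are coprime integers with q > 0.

36/1
1009/28
15171/421
274087/7606
3304215/91693
56445742/1566387
849990345/23587498
430430484807/11944580617
5185622031706/143902633743
2872814149351102/79721491427283
97914650121880751/2717162174260417

APPEND 36: p_0 = 36·1 + 0 = 36, q_0 = 36·0 + 1 = 1 → 36/1
APPEND 28: p_1 = 28·36 + 1 = 1009, q_1 = 28·1 + 0 = 28 → 1009/28
APPEND 15: p_2 = 15·1009 + 36 = 15171, q_2 = 15·28 + 1 = 421 → 15171/421
APPEND 18: p_3 = 18·15171 + 1009 = 274087, q_3 = 18·421 + 28 = 7606 → 274087/7606
APPEND 12: p_4 = 12·274087 + 15171 = 3304215, q_4 = 12·7606 + 421 = 91693 → 3304215/91693
APPEND 17: p_5 = 17·3304215 + 274087 = 56445742, q_5 = 17·91693 + 7606 = 1566387 → 56445742/1566387
APPEND 15: p_6 = 15·56445742 + 3304215 = 849990345, q_6 = 15·1566387 + 91693 = 23587498 → 849990345/23587498
APPEND 24: p_7 = 24·849990345 + 56445742 = 20456214022, q_7 = 24·23587498 + 1566387 = 567666339 → 20456214022/567666339
APPEND 21: p_8 = 21·20456214022 + 849990345 = 430430484807, q_8 = 21·567666339 + 23587498 = 11944580617 → 430430484807/11944580617
APPEND 12: p_9 = 12·430430484807 + 20456214022 = 5185622031706, q_9 = 12·11944580617 + 567666339 = 143902633743 → 5185622031706/143902633743
APPEND 46: p_10 = 46·5185622031706 + 430430484807 = 238969043943283, q_10 = 46·143902633743 + 11944580617 = 6631465732795 → 238969043943283/6631465732795
APPEND 12: p_11 = 12·238969043943283 + 5185622031706 = 2872814149351102, q_11 = 12·6631465732795 + 143902633743 = 79721491427283 → 2872814149351102/79721491427283
APPEND 34: p_12 = 34·2872814149351102 + 238969043943283 = 97914650121880751, q_12 = 34·79721491427283 + 6631465732795 = 2717162174260417 → 97914650121880751/2717162174260417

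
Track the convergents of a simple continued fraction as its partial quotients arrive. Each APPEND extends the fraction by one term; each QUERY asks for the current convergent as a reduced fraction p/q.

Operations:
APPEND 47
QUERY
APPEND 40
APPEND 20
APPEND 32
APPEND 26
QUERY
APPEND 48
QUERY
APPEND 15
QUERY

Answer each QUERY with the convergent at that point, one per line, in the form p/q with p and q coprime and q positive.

47/1
31425517/668273
1509632041/32102776
22675906132/482209913

APPEND 47: p_0 = 47·1 + 0 = 47, q_0 = 47·0 + 1 = 1 → 47/1
APPEND 40: p_1 = 40·47 + 1 = 1881, q_1 = 40·1 + 0 = 40 → 1881/40
APPEND 20: p_2 = 20·1881 + 47 = 37667, q_2 = 20·40 + 1 = 801 → 37667/801
APPEND 32: p_3 = 32·37667 + 1881 = 1207225, q_3 = 32·801 + 40 = 25672 → 1207225/25672
APPEND 26: p_4 = 26·1207225 + 37667 = 31425517, q_4 = 26·25672 + 801 = 668273 → 31425517/668273
APPEND 48: p_5 = 48·31425517 + 1207225 = 1509632041, q_5 = 48·668273 + 25672 = 32102776 → 1509632041/32102776
APPEND 15: p_6 = 15·1509632041 + 31425517 = 22675906132, q_6 = 15·32102776 + 668273 = 482209913 → 22675906132/482209913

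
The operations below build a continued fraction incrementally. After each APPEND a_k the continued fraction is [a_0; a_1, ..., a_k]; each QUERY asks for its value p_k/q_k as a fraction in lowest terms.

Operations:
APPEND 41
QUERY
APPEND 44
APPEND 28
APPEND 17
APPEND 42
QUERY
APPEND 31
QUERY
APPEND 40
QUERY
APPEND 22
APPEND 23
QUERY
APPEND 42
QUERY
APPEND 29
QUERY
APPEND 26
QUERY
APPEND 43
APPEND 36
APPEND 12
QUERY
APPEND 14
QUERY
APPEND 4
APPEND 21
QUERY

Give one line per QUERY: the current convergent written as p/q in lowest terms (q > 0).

APPEND 41: p_0 = 41·1 + 0 = 41, q_0 = 41·0 + 1 = 1 → 41/1
APPEND 44: p_1 = 44·41 + 1 = 1805, q_1 = 44·1 + 0 = 44 → 1805/44
APPEND 28: p_2 = 28·1805 + 41 = 50581, q_2 = 28·44 + 1 = 1233 → 50581/1233
APPEND 17: p_3 = 17·50581 + 1805 = 861682, q_3 = 17·1233 + 44 = 21005 → 861682/21005
APPEND 42: p_4 = 42·861682 + 50581 = 36241225, q_4 = 42·21005 + 1233 = 883443 → 36241225/883443
APPEND 31: p_5 = 31·36241225 + 861682 = 1124339657, q_5 = 31·883443 + 21005 = 27407738 → 1124339657/27407738
APPEND 40: p_6 = 40·1124339657 + 36241225 = 45009827505, q_6 = 40·27407738 + 883443 = 1097192963 → 45009827505/1097192963
APPEND 22: p_7 = 22·45009827505 + 1124339657 = 991340544767, q_7 = 22·1097192963 + 27407738 = 24165652924 → 991340544767/24165652924
APPEND 23: p_8 = 23·991340544767 + 45009827505 = 22845842357146, q_8 = 23·24165652924 + 1097192963 = 556907210215 → 22845842357146/556907210215
APPEND 42: p_9 = 42·22845842357146 + 991340544767 = 960516719544899, q_9 = 42·556907210215 + 24165652924 = 23414268481954 → 960516719544899/23414268481954
APPEND 29: p_10 = 29·960516719544899 + 22845842357146 = 27877830709159217, q_10 = 29·23414268481954 + 556907210215 = 679570693186881 → 27877830709159217/679570693186881
APPEND 26: p_11 = 26·27877830709159217 + 960516719544899 = 725784115157684541, q_11 = 26·679570693186881 + 23414268481954 = 17692252291340860 → 725784115157684541/17692252291340860
APPEND 43: p_12 = 43·725784115157684541 + 27877830709159217 = 31236594782489594480, q_12 = 43·17692252291340860 + 679570693186881 = 761446419220843861 → 31236594782489594480/761446419220843861
APPEND 36: p_13 = 36·31236594782489594480 + 725784115157684541 = 1125243196284783085821, q_13 = 36·761446419220843861 + 17692252291340860 = 27429763344241719856 → 1125243196284783085821/27429763344241719856
APPEND 12: p_14 = 12·1125243196284783085821 + 31236594782489594480 = 13534154950199886624332, q_14 = 12·27429763344241719856 + 761446419220843861 = 329918606550121482133 → 13534154950199886624332/329918606550121482133
APPEND 14: p_15 = 14·13534154950199886624332 + 1125243196284783085821 = 190603412499083195826469, q_15 = 14·329918606550121482133 + 27429763344241719856 = 4646290255045942469718 → 190603412499083195826469/4646290255045942469718
APPEND 4: p_16 = 4·190603412499083195826469 + 13534154950199886624332 = 775947804946532669930208, q_16 = 4·4646290255045942469718 + 329918606550121482133 = 18915079626733891361005 → 775947804946532669930208/18915079626733891361005
APPEND 21: p_17 = 21·775947804946532669930208 + 190603412499083195826469 = 16485507316376269264360837, q_17 = 21·18915079626733891361005 + 4646290255045942469718 = 401862962416457661050823 → 16485507316376269264360837/401862962416457661050823

41/1
36241225/883443
1124339657/27407738
45009827505/1097192963
22845842357146/556907210215
960516719544899/23414268481954
27877830709159217/679570693186881
725784115157684541/17692252291340860
13534154950199886624332/329918606550121482133
190603412499083195826469/4646290255045942469718
16485507316376269264360837/401862962416457661050823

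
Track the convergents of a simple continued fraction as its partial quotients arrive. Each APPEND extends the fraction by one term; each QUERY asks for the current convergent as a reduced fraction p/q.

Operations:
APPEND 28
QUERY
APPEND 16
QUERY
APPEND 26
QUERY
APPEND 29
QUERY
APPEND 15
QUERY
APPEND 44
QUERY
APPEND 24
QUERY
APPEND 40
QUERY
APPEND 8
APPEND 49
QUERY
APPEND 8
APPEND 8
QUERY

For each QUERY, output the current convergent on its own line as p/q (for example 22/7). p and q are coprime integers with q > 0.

APPEND 28: p_0 = 28·1 + 0 = 28, q_0 = 28·0 + 1 = 1 → 28/1
APPEND 16: p_1 = 16·28 + 1 = 449, q_1 = 16·1 + 0 = 16 → 449/16
APPEND 26: p_2 = 26·449 + 28 = 11702, q_2 = 26·16 + 1 = 417 → 11702/417
APPEND 29: p_3 = 29·11702 + 449 = 339807, q_3 = 29·417 + 16 = 12109 → 339807/12109
APPEND 15: p_4 = 15·339807 + 11702 = 5108807, q_4 = 15·12109 + 417 = 182052 → 5108807/182052
APPEND 44: p_5 = 44·5108807 + 339807 = 225127315, q_5 = 44·182052 + 12109 = 8022397 → 225127315/8022397
APPEND 24: p_6 = 24·225127315 + 5108807 = 5408164367, q_6 = 24·8022397 + 182052 = 192719580 → 5408164367/192719580
APPEND 40: p_7 = 40·5408164367 + 225127315 = 216551701995, q_7 = 40·192719580 + 8022397 = 7716805597 → 216551701995/7716805597
APPEND 8: p_8 = 8·216551701995 + 5408164367 = 1737821780327, q_8 = 8·7716805597 + 192719580 = 61927164356 → 1737821780327/61927164356
APPEND 49: p_9 = 49·1737821780327 + 216551701995 = 85369818938018, q_9 = 49·61927164356 + 7716805597 = 3042147859041 → 85369818938018/3042147859041
APPEND 8: p_10 = 8·85369818938018 + 1737821780327 = 684696373284471, q_10 = 8·3042147859041 + 61927164356 = 24399110036684 → 684696373284471/24399110036684
APPEND 8: p_11 = 8·684696373284471 + 85369818938018 = 5562940805213786, q_11 = 8·24399110036684 + 3042147859041 = 198235028152513 → 5562940805213786/198235028152513

28/1
449/16
11702/417
339807/12109
5108807/182052
225127315/8022397
5408164367/192719580
216551701995/7716805597
85369818938018/3042147859041
5562940805213786/198235028152513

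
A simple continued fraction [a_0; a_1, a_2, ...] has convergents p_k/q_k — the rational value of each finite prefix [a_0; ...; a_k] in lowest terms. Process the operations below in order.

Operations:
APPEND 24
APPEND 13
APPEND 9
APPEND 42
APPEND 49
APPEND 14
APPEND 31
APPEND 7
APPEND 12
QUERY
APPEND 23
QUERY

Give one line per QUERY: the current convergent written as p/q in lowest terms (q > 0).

218158734553/9061150600
5035617875553/209152716383

APPEND 24: p_0 = 24·1 + 0 = 24, q_0 = 24·0 + 1 = 1 → 24/1
APPEND 13: p_1 = 13·24 + 1 = 313, q_1 = 13·1 + 0 = 13 → 313/13
APPEND 9: p_2 = 9·313 + 24 = 2841, q_2 = 9·13 + 1 = 118 → 2841/118
APPEND 42: p_3 = 42·2841 + 313 = 119635, q_3 = 42·118 + 13 = 4969 → 119635/4969
APPEND 49: p_4 = 49·119635 + 2841 = 5864956, q_4 = 49·4969 + 118 = 243599 → 5864956/243599
APPEND 14: p_5 = 14·5864956 + 119635 = 82229019, q_5 = 14·243599 + 4969 = 3415355 → 82229019/3415355
APPEND 31: p_6 = 31·82229019 + 5864956 = 2554964545, q_6 = 31·3415355 + 243599 = 106119604 → 2554964545/106119604
APPEND 7: p_7 = 7·2554964545 + 82229019 = 17966980834, q_7 = 7·106119604 + 3415355 = 746252583 → 17966980834/746252583
APPEND 12: p_8 = 12·17966980834 + 2554964545 = 218158734553, q_8 = 12·746252583 + 106119604 = 9061150600 → 218158734553/9061150600
APPEND 23: p_9 = 23·218158734553 + 17966980834 = 5035617875553, q_9 = 23·9061150600 + 746252583 = 209152716383 → 5035617875553/209152716383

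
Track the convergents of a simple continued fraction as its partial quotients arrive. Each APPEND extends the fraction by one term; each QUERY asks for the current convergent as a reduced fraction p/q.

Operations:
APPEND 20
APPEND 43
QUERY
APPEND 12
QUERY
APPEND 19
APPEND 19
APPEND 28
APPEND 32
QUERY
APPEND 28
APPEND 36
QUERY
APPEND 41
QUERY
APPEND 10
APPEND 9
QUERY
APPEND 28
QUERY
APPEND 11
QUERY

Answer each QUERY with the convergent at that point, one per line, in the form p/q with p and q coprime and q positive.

APPEND 20: p_0 = 20·1 + 0 = 20, q_0 = 20·0 + 1 = 1 → 20/1
APPEND 43: p_1 = 43·20 + 1 = 861, q_1 = 43·1 + 0 = 43 → 861/43
APPEND 12: p_2 = 12·861 + 20 = 10352, q_2 = 12·43 + 1 = 517 → 10352/517
APPEND 19: p_3 = 19·10352 + 861 = 197549, q_3 = 19·517 + 43 = 9866 → 197549/9866
APPEND 19: p_4 = 19·197549 + 10352 = 3763783, q_4 = 19·9866 + 517 = 187971 → 3763783/187971
APPEND 28: p_5 = 28·3763783 + 197549 = 105583473, q_5 = 28·187971 + 9866 = 5273054 → 105583473/5273054
APPEND 32: p_6 = 32·105583473 + 3763783 = 3382434919, q_6 = 32·5273054 + 187971 = 168925699 → 3382434919/168925699
APPEND 28: p_7 = 28·3382434919 + 105583473 = 94813761205, q_7 = 28·168925699 + 5273054 = 4735192626 → 94813761205/4735192626
APPEND 36: p_8 = 36·94813761205 + 3382434919 = 3416677838299, q_8 = 36·4735192626 + 168925699 = 170635860235 → 3416677838299/170635860235
APPEND 41: p_9 = 41·3416677838299 + 94813761205 = 140178605131464, q_9 = 41·170635860235 + 4735192626 = 7000805462261 → 140178605131464/7000805462261
APPEND 10: p_10 = 10·140178605131464 + 3416677838299 = 1405202729152939, q_10 = 10·7000805462261 + 170635860235 = 70178690482845 → 1405202729152939/70178690482845
APPEND 9: p_11 = 9·1405202729152939 + 140178605131464 = 12787003167507915, q_11 = 9·70178690482845 + 7000805462261 = 638609019807866 → 12787003167507915/638609019807866
APPEND 28: p_12 = 28·12787003167507915 + 1405202729152939 = 359441291419374559, q_12 = 28·638609019807866 + 70178690482845 = 17951231245103093 → 359441291419374559/17951231245103093
APPEND 11: p_13 = 11·359441291419374559 + 12787003167507915 = 3966641208780628064, q_13 = 11·17951231245103093 + 638609019807866 = 198102152715941889 → 3966641208780628064/198102152715941889

861/43
10352/517
3382434919/168925699
3416677838299/170635860235
140178605131464/7000805462261
12787003167507915/638609019807866
359441291419374559/17951231245103093
3966641208780628064/198102152715941889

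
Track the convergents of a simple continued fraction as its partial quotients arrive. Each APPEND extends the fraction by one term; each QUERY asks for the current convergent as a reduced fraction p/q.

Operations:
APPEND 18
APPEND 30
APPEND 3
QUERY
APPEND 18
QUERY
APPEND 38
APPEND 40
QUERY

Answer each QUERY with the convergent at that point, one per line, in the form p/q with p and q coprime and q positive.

1641/91
30079/1668
45815799/2540668

APPEND 18: p_0 = 18·1 + 0 = 18, q_0 = 18·0 + 1 = 1 → 18/1
APPEND 30: p_1 = 30·18 + 1 = 541, q_1 = 30·1 + 0 = 30 → 541/30
APPEND 3: p_2 = 3·541 + 18 = 1641, q_2 = 3·30 + 1 = 91 → 1641/91
APPEND 18: p_3 = 18·1641 + 541 = 30079, q_3 = 18·91 + 30 = 1668 → 30079/1668
APPEND 38: p_4 = 38·30079 + 1641 = 1144643, q_4 = 38·1668 + 91 = 63475 → 1144643/63475
APPEND 40: p_5 = 40·1144643 + 30079 = 45815799, q_5 = 40·63475 + 1668 = 2540668 → 45815799/2540668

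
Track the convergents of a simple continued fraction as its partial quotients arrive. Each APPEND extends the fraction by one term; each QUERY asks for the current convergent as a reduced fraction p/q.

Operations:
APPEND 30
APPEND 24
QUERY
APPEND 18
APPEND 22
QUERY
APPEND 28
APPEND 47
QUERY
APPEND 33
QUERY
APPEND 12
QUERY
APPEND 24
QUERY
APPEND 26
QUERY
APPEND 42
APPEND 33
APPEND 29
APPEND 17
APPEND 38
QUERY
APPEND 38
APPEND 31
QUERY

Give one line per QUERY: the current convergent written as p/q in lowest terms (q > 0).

APPEND 30: p_0 = 30·1 + 0 = 30, q_0 = 30·0 + 1 = 1 → 30/1
APPEND 24: p_1 = 24·30 + 1 = 721, q_1 = 24·1 + 0 = 24 → 721/24
APPEND 18: p_2 = 18·721 + 30 = 13008, q_2 = 18·24 + 1 = 433 → 13008/433
APPEND 22: p_3 = 22·13008 + 721 = 286897, q_3 = 22·433 + 24 = 9550 → 286897/9550
APPEND 28: p_4 = 28·286897 + 13008 = 8046124, q_4 = 28·9550 + 433 = 267833 → 8046124/267833
APPEND 47: p_5 = 47·8046124 + 286897 = 378454725, q_5 = 47·267833 + 9550 = 12597701 → 378454725/12597701
APPEND 33: p_6 = 33·378454725 + 8046124 = 12497052049, q_6 = 33·12597701 + 267833 = 415991966 → 12497052049/415991966
APPEND 12: p_7 = 12·12497052049 + 378454725 = 150343079313, q_7 = 12·415991966 + 12597701 = 5004501293 → 150343079313/5004501293
APPEND 24: p_8 = 24·150343079313 + 12497052049 = 3620730955561, q_8 = 24·5004501293 + 415991966 = 120524022998 → 3620730955561/120524022998
APPEND 26: p_9 = 26·3620730955561 + 150343079313 = 94289347923899, q_9 = 26·120524022998 + 5004501293 = 3138629099241 → 94289347923899/3138629099241
APPEND 42: p_10 = 42·94289347923899 + 3620730955561 = 3963773343759319, q_10 = 42·3138629099241 + 120524022998 = 131942946191120 → 3963773343759319/131942946191120
APPEND 33: p_11 = 33·3963773343759319 + 94289347923899 = 130898809691981426, q_11 = 33·131942946191120 + 3138629099241 = 4357255853406201 → 130898809691981426/4357255853406201
APPEND 29: p_12 = 29·130898809691981426 + 3963773343759319 = 3800029254411220673, q_12 = 29·4357255853406201 + 131942946191120 = 126492362694970949 → 3800029254411220673/126492362694970949
APPEND 17: p_13 = 17·3800029254411220673 + 130898809691981426 = 64731396134682732867, q_13 = 17·126492362694970949 + 4357255853406201 = 2154727421667912334 → 64731396134682732867/2154727421667912334
APPEND 38: p_14 = 38·64731396134682732867 + 3800029254411220673 = 2463593082372355069619, q_14 = 38·2154727421667912334 + 126492362694970949 = 82006134386075639641 → 2463593082372355069619/82006134386075639641
APPEND 38: p_15 = 38·2463593082372355069619 + 64731396134682732867 = 93681268526284175378389, q_15 = 38·82006134386075639641 + 2154727421667912334 = 3118387834092542218692 → 93681268526284175378389/3118387834092542218692
APPEND 31: p_16 = 31·93681268526284175378389 + 2463593082372355069619 = 2906582917397181791799678, q_16 = 31·3118387834092542218692 + 82006134386075639641 = 96752028991254884419093 → 2906582917397181791799678/96752028991254884419093

721/24
286897/9550
378454725/12597701
12497052049/415991966
150343079313/5004501293
3620730955561/120524022998
94289347923899/3138629099241
2463593082372355069619/82006134386075639641
2906582917397181791799678/96752028991254884419093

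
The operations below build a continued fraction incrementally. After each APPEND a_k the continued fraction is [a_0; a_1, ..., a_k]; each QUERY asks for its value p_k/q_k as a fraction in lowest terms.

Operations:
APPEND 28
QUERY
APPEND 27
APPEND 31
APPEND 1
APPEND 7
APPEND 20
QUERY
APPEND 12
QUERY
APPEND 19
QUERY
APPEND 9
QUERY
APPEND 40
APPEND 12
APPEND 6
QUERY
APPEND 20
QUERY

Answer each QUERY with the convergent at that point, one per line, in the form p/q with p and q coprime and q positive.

APPEND 28: p_0 = 28·1 + 0 = 28, q_0 = 28·0 + 1 = 1 → 28/1
APPEND 27: p_1 = 27·28 + 1 = 757, q_1 = 27·1 + 0 = 27 → 757/27
APPEND 31: p_2 = 31·757 + 28 = 23495, q_2 = 31·27 + 1 = 838 → 23495/838
APPEND 1: p_3 = 1·23495 + 757 = 24252, q_3 = 1·838 + 27 = 865 → 24252/865
APPEND 7: p_4 = 7·24252 + 23495 = 193259, q_4 = 7·865 + 838 = 6893 → 193259/6893
APPEND 20: p_5 = 20·193259 + 24252 = 3889432, q_5 = 20·6893 + 865 = 138725 → 3889432/138725
APPEND 12: p_6 = 12·3889432 + 193259 = 46866443, q_6 = 12·138725 + 6893 = 1671593 → 46866443/1671593
APPEND 19: p_7 = 19·46866443 + 3889432 = 894351849, q_7 = 19·1671593 + 138725 = 31898992 → 894351849/31898992
APPEND 9: p_8 = 9·894351849 + 46866443 = 8096033084, q_8 = 9·31898992 + 1671593 = 288762521 → 8096033084/288762521
APPEND 40: p_9 = 40·8096033084 + 894351849 = 324735675209, q_9 = 40·288762521 + 31898992 = 11582399832 → 324735675209/11582399832
APPEND 12: p_10 = 12·324735675209 + 8096033084 = 3904924135592, q_10 = 12·11582399832 + 288762521 = 139277560505 → 3904924135592/139277560505
APPEND 6: p_11 = 6·3904924135592 + 324735675209 = 23754280488761, q_11 = 6·139277560505 + 11582399832 = 847247762862 → 23754280488761/847247762862
APPEND 20: p_12 = 20·23754280488761 + 3904924135592 = 478990533910812, q_12 = 20·847247762862 + 139277560505 = 17084232817745 → 478990533910812/17084232817745

28/1
3889432/138725
46866443/1671593
894351849/31898992
8096033084/288762521
23754280488761/847247762862
478990533910812/17084232817745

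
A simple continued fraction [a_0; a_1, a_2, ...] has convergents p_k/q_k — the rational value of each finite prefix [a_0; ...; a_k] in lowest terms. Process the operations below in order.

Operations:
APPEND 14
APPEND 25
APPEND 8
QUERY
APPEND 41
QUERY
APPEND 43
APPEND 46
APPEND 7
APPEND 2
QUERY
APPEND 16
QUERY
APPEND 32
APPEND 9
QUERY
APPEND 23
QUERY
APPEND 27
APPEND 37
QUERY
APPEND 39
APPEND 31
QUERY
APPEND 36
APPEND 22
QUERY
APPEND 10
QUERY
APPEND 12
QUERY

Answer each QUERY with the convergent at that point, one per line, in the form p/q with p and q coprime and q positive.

2822/201
116053/8266
3456966687/246226178
56925050986/4054548107
16482452435137/1173980438525
380921464606390/27131541851677
381531315346490069/27174979127902425
461972233791154021167/32904470238685382174
366671561894916357033307/26116577173332677888320
3683361509388305625015440/262351393219831051269843
44567009674554583857218587/3174333295811305293126436

APPEND 14: p_0 = 14·1 + 0 = 14, q_0 = 14·0 + 1 = 1 → 14/1
APPEND 25: p_1 = 25·14 + 1 = 351, q_1 = 25·1 + 0 = 25 → 351/25
APPEND 8: p_2 = 8·351 + 14 = 2822, q_2 = 8·25 + 1 = 201 → 2822/201
APPEND 41: p_3 = 41·2822 + 351 = 116053, q_3 = 41·201 + 25 = 8266 → 116053/8266
APPEND 43: p_4 = 43·116053 + 2822 = 4993101, q_4 = 43·8266 + 201 = 355639 → 4993101/355639
APPEND 46: p_5 = 46·4993101 + 116053 = 229798699, q_5 = 46·355639 + 8266 = 16367660 → 229798699/16367660
APPEND 7: p_6 = 7·229798699 + 4993101 = 1613583994, q_6 = 7·16367660 + 355639 = 114929259 → 1613583994/114929259
APPEND 2: p_7 = 2·1613583994 + 229798699 = 3456966687, q_7 = 2·114929259 + 16367660 = 246226178 → 3456966687/246226178
APPEND 16: p_8 = 16·3456966687 + 1613583994 = 56925050986, q_8 = 16·246226178 + 114929259 = 4054548107 → 56925050986/4054548107
APPEND 32: p_9 = 32·56925050986 + 3456966687 = 1825058598239, q_9 = 32·4054548107 + 246226178 = 129991765602 → 1825058598239/129991765602
APPEND 9: p_10 = 9·1825058598239 + 56925050986 = 16482452435137, q_10 = 9·129991765602 + 4054548107 = 1173980438525 → 16482452435137/1173980438525
APPEND 23: p_11 = 23·16482452435137 + 1825058598239 = 380921464606390, q_11 = 23·1173980438525 + 129991765602 = 27131541851677 → 380921464606390/27131541851677
APPEND 27: p_12 = 27·380921464606390 + 16482452435137 = 10301361996807667, q_12 = 27·27131541851677 + 1173980438525 = 733725610433804 → 10301361996807667/733725610433804
APPEND 37: p_13 = 37·10301361996807667 + 380921464606390 = 381531315346490069, q_13 = 37·733725610433804 + 27131541851677 = 27174979127902425 → 381531315346490069/27174979127902425
APPEND 39: p_14 = 39·381531315346490069 + 10301361996807667 = 14890022660509920358, q_14 = 39·27174979127902425 + 733725610433804 = 1060557911598628379 → 14890022660509920358/1060557911598628379
APPEND 31: p_15 = 31·14890022660509920358 + 381531315346490069 = 461972233791154021167, q_15 = 31·1060557911598628379 + 27174979127902425 = 32904470238685382174 → 461972233791154021167/32904470238685382174
APPEND 36: p_16 = 36·461972233791154021167 + 14890022660509920358 = 16645890439142054682370, q_16 = 36·32904470238685382174 + 1060557911598628379 = 1185621486504272386643 → 16645890439142054682370/1185621486504272386643
APPEND 22: p_17 = 22·16645890439142054682370 + 461972233791154021167 = 366671561894916357033307, q_17 = 22·1185621486504272386643 + 32904470238685382174 = 26116577173332677888320 → 366671561894916357033307/26116577173332677888320
APPEND 10: p_18 = 10·366671561894916357033307 + 16645890439142054682370 = 3683361509388305625015440, q_18 = 10·26116577173332677888320 + 1185621486504272386643 = 262351393219831051269843 → 3683361509388305625015440/262351393219831051269843
APPEND 12: p_19 = 12·3683361509388305625015440 + 366671561894916357033307 = 44567009674554583857218587, q_19 = 12·262351393219831051269843 + 26116577173332677888320 = 3174333295811305293126436 → 44567009674554583857218587/3174333295811305293126436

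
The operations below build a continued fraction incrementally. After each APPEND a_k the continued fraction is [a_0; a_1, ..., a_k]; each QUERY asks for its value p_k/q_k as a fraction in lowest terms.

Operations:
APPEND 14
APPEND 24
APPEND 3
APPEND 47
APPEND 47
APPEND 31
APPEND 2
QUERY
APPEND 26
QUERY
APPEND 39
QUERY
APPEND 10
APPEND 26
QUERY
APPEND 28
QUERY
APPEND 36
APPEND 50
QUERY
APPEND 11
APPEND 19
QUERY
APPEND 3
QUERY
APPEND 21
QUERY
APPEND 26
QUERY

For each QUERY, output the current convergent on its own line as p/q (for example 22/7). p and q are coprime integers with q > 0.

143805631/10241764
3809708677/271325517
148722444034/10591936927
38915610318476/2771550001389
1091128123066345/77709590733679
1967067530158411145/140093550411425329
413831252366039771474/29472851605911181917
1263170819457902543913/89962384189075638203
26940418460981993193647/1918682919576499584180
701714050804989725578735/49975718293178064826883

APPEND 14: p_0 = 14·1 + 0 = 14, q_0 = 14·0 + 1 = 1 → 14/1
APPEND 24: p_1 = 24·14 + 1 = 337, q_1 = 24·1 + 0 = 24 → 337/24
APPEND 3: p_2 = 3·337 + 14 = 1025, q_2 = 3·24 + 1 = 73 → 1025/73
APPEND 47: p_3 = 47·1025 + 337 = 48512, q_3 = 47·73 + 24 = 3455 → 48512/3455
APPEND 47: p_4 = 47·48512 + 1025 = 2281089, q_4 = 47·3455 + 73 = 162458 → 2281089/162458
APPEND 31: p_5 = 31·2281089 + 48512 = 70762271, q_5 = 31·162458 + 3455 = 5039653 → 70762271/5039653
APPEND 2: p_6 = 2·70762271 + 2281089 = 143805631, q_6 = 2·5039653 + 162458 = 10241764 → 143805631/10241764
APPEND 26: p_7 = 26·143805631 + 70762271 = 3809708677, q_7 = 26·10241764 + 5039653 = 271325517 → 3809708677/271325517
APPEND 39: p_8 = 39·3809708677 + 143805631 = 148722444034, q_8 = 39·271325517 + 10241764 = 10591936927 → 148722444034/10591936927
APPEND 10: p_9 = 10·148722444034 + 3809708677 = 1491034149017, q_9 = 10·10591936927 + 271325517 = 106190694787 → 1491034149017/106190694787
APPEND 26: p_10 = 26·1491034149017 + 148722444034 = 38915610318476, q_10 = 26·106190694787 + 10591936927 = 2771550001389 → 38915610318476/2771550001389
APPEND 28: p_11 = 28·38915610318476 + 1491034149017 = 1091128123066345, q_11 = 28·2771550001389 + 106190694787 = 77709590733679 → 1091128123066345/77709590733679
APPEND 36: p_12 = 36·1091128123066345 + 38915610318476 = 39319528040706896, q_12 = 36·77709590733679 + 2771550001389 = 2800316816413833 → 39319528040706896/2800316816413833
APPEND 50: p_13 = 50·39319528040706896 + 1091128123066345 = 1967067530158411145, q_13 = 50·2800316816413833 + 77709590733679 = 140093550411425329 → 1967067530158411145/140093550411425329
APPEND 11: p_14 = 11·1967067530158411145 + 39319528040706896 = 21677062359783229491, q_14 = 11·140093550411425329 + 2800316816413833 = 1543829371342092452 → 21677062359783229491/1543829371342092452
APPEND 19: p_15 = 19·21677062359783229491 + 1967067530158411145 = 413831252366039771474, q_15 = 19·1543829371342092452 + 140093550411425329 = 29472851605911181917 → 413831252366039771474/29472851605911181917
APPEND 3: p_16 = 3·413831252366039771474 + 21677062359783229491 = 1263170819457902543913, q_16 = 3·29472851605911181917 + 1543829371342092452 = 89962384189075638203 → 1263170819457902543913/89962384189075638203
APPEND 21: p_17 = 21·1263170819457902543913 + 413831252366039771474 = 26940418460981993193647, q_17 = 21·89962384189075638203 + 29472851605911181917 = 1918682919576499584180 → 26940418460981993193647/1918682919576499584180
APPEND 26: p_18 = 26·26940418460981993193647 + 1263170819457902543913 = 701714050804989725578735, q_18 = 26·1918682919576499584180 + 89962384189075638203 = 49975718293178064826883 → 701714050804989725578735/49975718293178064826883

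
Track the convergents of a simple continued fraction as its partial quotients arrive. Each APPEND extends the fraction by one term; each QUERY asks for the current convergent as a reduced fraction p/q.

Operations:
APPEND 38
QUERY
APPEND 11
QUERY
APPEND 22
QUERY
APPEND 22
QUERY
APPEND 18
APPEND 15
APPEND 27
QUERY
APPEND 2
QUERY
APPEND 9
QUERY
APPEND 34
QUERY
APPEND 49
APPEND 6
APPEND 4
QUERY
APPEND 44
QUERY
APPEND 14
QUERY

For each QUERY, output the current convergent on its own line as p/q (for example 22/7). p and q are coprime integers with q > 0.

APPEND 38: p_0 = 38·1 + 0 = 38, q_0 = 38·0 + 1 = 1 → 38/1
APPEND 11: p_1 = 11·38 + 1 = 419, q_1 = 11·1 + 0 = 11 → 419/11
APPEND 22: p_2 = 22·419 + 38 = 9256, q_2 = 22·11 + 1 = 243 → 9256/243
APPEND 22: p_3 = 22·9256 + 419 = 204051, q_3 = 22·243 + 11 = 5357 → 204051/5357
APPEND 18: p_4 = 18·204051 + 9256 = 3682174, q_4 = 18·5357 + 243 = 96669 → 3682174/96669
APPEND 15: p_5 = 15·3682174 + 204051 = 55436661, q_5 = 15·96669 + 5357 = 1455392 → 55436661/1455392
APPEND 27: p_6 = 27·55436661 + 3682174 = 1500472021, q_6 = 27·1455392 + 96669 = 39392253 → 1500472021/39392253
APPEND 2: p_7 = 2·1500472021 + 55436661 = 3056380703, q_7 = 2·39392253 + 1455392 = 80239898 → 3056380703/80239898
APPEND 9: p_8 = 9·3056380703 + 1500472021 = 29007898348, q_8 = 9·80239898 + 39392253 = 761551335 → 29007898348/761551335
APPEND 34: p_9 = 34·29007898348 + 3056380703 = 989324924535, q_9 = 34·761551335 + 80239898 = 25972985288 → 989324924535/25972985288
APPEND 49: p_10 = 49·989324924535 + 29007898348 = 48505929200563, q_10 = 49·25972985288 + 761551335 = 1273437830447 → 48505929200563/1273437830447
APPEND 6: p_11 = 6·48505929200563 + 989324924535 = 292024900127913, q_11 = 6·1273437830447 + 25972985288 = 7666599967970 → 292024900127913/7666599967970
APPEND 4: p_12 = 4·292024900127913 + 48505929200563 = 1216605529712215, q_12 = 4·7666599967970 + 1273437830447 = 31939837702327 → 1216605529712215/31939837702327
APPEND 44: p_13 = 44·1216605529712215 + 292024900127913 = 53822668207465373, q_13 = 44·31939837702327 + 7666599967970 = 1413019458870358 → 53822668207465373/1413019458870358
APPEND 14: p_14 = 14·53822668207465373 + 1216605529712215 = 754733960434227437, q_14 = 14·1413019458870358 + 31939837702327 = 19814212261887339 → 754733960434227437/19814212261887339

38/1
419/11
9256/243
204051/5357
1500472021/39392253
3056380703/80239898
29007898348/761551335
989324924535/25972985288
1216605529712215/31939837702327
53822668207465373/1413019458870358
754733960434227437/19814212261887339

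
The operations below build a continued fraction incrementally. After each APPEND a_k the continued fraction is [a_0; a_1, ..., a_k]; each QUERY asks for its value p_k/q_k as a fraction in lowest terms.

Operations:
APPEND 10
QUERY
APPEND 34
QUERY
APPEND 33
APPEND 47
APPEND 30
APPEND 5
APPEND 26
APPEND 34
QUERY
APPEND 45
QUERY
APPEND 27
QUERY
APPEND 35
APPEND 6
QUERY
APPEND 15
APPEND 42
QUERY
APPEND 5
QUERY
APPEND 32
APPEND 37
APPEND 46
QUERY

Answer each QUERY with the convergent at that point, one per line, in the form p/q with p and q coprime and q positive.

10/1
341/34
71377244527/7116811282
3214072980280/320465590943
86851347712087/8659687766743
18344918805132037/1829116912328431
11703450238240254997/1166915972251171777
58795467984521158865/5862320024478212298
3226753390567476201074721/321729916675834400693747

APPEND 10: p_0 = 10·1 + 0 = 10, q_0 = 10·0 + 1 = 1 → 10/1
APPEND 34: p_1 = 34·10 + 1 = 341, q_1 = 34·1 + 0 = 34 → 341/34
APPEND 33: p_2 = 33·341 + 10 = 11263, q_2 = 33·34 + 1 = 1123 → 11263/1123
APPEND 47: p_3 = 47·11263 + 341 = 529702, q_3 = 47·1123 + 34 = 52815 → 529702/52815
APPEND 30: p_4 = 30·529702 + 11263 = 15902323, q_4 = 30·52815 + 1123 = 1585573 → 15902323/1585573
APPEND 5: p_5 = 5·15902323 + 529702 = 80041317, q_5 = 5·1585573 + 52815 = 7980680 → 80041317/7980680
APPEND 26: p_6 = 26·80041317 + 15902323 = 2096976565, q_6 = 26·7980680 + 1585573 = 209083253 → 2096976565/209083253
APPEND 34: p_7 = 34·2096976565 + 80041317 = 71377244527, q_7 = 34·209083253 + 7980680 = 7116811282 → 71377244527/7116811282
APPEND 45: p_8 = 45·71377244527 + 2096976565 = 3214072980280, q_8 = 45·7116811282 + 209083253 = 320465590943 → 3214072980280/320465590943
APPEND 27: p_9 = 27·3214072980280 + 71377244527 = 86851347712087, q_9 = 27·320465590943 + 7116811282 = 8659687766743 → 86851347712087/8659687766743
APPEND 35: p_10 = 35·86851347712087 + 3214072980280 = 3043011242903325, q_10 = 35·8659687766743 + 320465590943 = 303409537426948 → 3043011242903325/303409537426948
APPEND 6: p_11 = 6·3043011242903325 + 86851347712087 = 18344918805132037, q_11 = 6·303409537426948 + 8659687766743 = 1829116912328431 → 18344918805132037/1829116912328431
APPEND 15: p_12 = 15·18344918805132037 + 3043011242903325 = 278216793319883880, q_12 = 15·1829116912328431 + 303409537426948 = 27740163222353413 → 278216793319883880/27740163222353413
APPEND 42: p_13 = 42·278216793319883880 + 18344918805132037 = 11703450238240254997, q_13 = 42·27740163222353413 + 1829116912328431 = 1166915972251171777 → 11703450238240254997/1166915972251171777
APPEND 5: p_14 = 5·11703450238240254997 + 278216793319883880 = 58795467984521158865, q_14 = 5·1166915972251171777 + 27740163222353413 = 5862320024478212298 → 58795467984521158865/5862320024478212298
APPEND 32: p_15 = 32·58795467984521158865 + 11703450238240254997 = 1893158425742917338677, q_15 = 32·5862320024478212298 + 1166915972251171777 = 188761156755553965313 → 1893158425742917338677/188761156755553965313
APPEND 37: p_16 = 37·1893158425742917338677 + 58795467984521158865 = 70105657220472462689914, q_16 = 37·188761156755553965313 + 5862320024478212298 = 6990025119979974928879 → 70105657220472462689914/6990025119979974928879
APPEND 46: p_17 = 46·70105657220472462689914 + 1893158425742917338677 = 3226753390567476201074721, q_17 = 46·6990025119979974928879 + 188761156755553965313 = 321729916675834400693747 → 3226753390567476201074721/321729916675834400693747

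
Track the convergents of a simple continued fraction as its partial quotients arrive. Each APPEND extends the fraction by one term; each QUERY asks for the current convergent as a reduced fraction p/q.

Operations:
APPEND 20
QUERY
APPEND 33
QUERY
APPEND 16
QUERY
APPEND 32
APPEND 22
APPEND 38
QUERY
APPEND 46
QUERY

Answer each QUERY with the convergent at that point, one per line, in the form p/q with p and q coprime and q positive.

APPEND 20: p_0 = 20·1 + 0 = 20, q_0 = 20·0 + 1 = 1 → 20/1
APPEND 33: p_1 = 33·20 + 1 = 661, q_1 = 33·1 + 0 = 33 → 661/33
APPEND 16: p_2 = 16·661 + 20 = 10596, q_2 = 16·33 + 1 = 529 → 10596/529
APPEND 32: p_3 = 32·10596 + 661 = 339733, q_3 = 32·529 + 33 = 16961 → 339733/16961
APPEND 22: p_4 = 22·339733 + 10596 = 7484722, q_4 = 22·16961 + 529 = 373671 → 7484722/373671
APPEND 38: p_5 = 38·7484722 + 339733 = 284759169, q_5 = 38·373671 + 16961 = 14216459 → 284759169/14216459
APPEND 46: p_6 = 46·284759169 + 7484722 = 13106406496, q_6 = 46·14216459 + 373671 = 654330785 → 13106406496/654330785

20/1
661/33
10596/529
284759169/14216459
13106406496/654330785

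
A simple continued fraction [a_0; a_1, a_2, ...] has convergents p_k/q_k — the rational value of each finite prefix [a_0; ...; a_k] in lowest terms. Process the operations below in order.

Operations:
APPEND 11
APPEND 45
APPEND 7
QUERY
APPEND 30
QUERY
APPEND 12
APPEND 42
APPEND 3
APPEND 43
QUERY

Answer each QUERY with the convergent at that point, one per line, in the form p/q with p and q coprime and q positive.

APPEND 11: p_0 = 11·1 + 0 = 11, q_0 = 11·0 + 1 = 1 → 11/1
APPEND 45: p_1 = 45·11 + 1 = 496, q_1 = 45·1 + 0 = 45 → 496/45
APPEND 7: p_2 = 7·496 + 11 = 3483, q_2 = 7·45 + 1 = 316 → 3483/316
APPEND 30: p_3 = 30·3483 + 496 = 104986, q_3 = 30·316 + 45 = 9525 → 104986/9525
APPEND 12: p_4 = 12·104986 + 3483 = 1263315, q_4 = 12·9525 + 316 = 114616 → 1263315/114616
APPEND 42: p_5 = 42·1263315 + 104986 = 53164216, q_5 = 42·114616 + 9525 = 4823397 → 53164216/4823397
APPEND 3: p_6 = 3·53164216 + 1263315 = 160755963, q_6 = 3·4823397 + 114616 = 14584807 → 160755963/14584807
APPEND 43: p_7 = 43·160755963 + 53164216 = 6965670625, q_7 = 43·14584807 + 4823397 = 631970098 → 6965670625/631970098

3483/316
104986/9525
6965670625/631970098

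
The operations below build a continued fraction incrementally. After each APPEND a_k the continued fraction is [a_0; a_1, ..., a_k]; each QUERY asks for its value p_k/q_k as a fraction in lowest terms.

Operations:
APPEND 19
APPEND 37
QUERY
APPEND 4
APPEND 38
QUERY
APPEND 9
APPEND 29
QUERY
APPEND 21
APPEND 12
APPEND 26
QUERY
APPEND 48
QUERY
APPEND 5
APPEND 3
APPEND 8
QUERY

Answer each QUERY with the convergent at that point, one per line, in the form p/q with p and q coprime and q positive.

704/37
108434/5699
28491923/1497459
188324545810/9897832661
9046798400291/475475442135
1207932300883953/63485679620480

APPEND 19: p_0 = 19·1 + 0 = 19, q_0 = 19·0 + 1 = 1 → 19/1
APPEND 37: p_1 = 37·19 + 1 = 704, q_1 = 37·1 + 0 = 37 → 704/37
APPEND 4: p_2 = 4·704 + 19 = 2835, q_2 = 4·37 + 1 = 149 → 2835/149
APPEND 38: p_3 = 38·2835 + 704 = 108434, q_3 = 38·149 + 37 = 5699 → 108434/5699
APPEND 9: p_4 = 9·108434 + 2835 = 978741, q_4 = 9·5699 + 149 = 51440 → 978741/51440
APPEND 29: p_5 = 29·978741 + 108434 = 28491923, q_5 = 29·51440 + 5699 = 1497459 → 28491923/1497459
APPEND 21: p_6 = 21·28491923 + 978741 = 599309124, q_6 = 21·1497459 + 51440 = 31498079 → 599309124/31498079
APPEND 12: p_7 = 12·599309124 + 28491923 = 7220201411, q_7 = 12·31498079 + 1497459 = 379474407 → 7220201411/379474407
APPEND 26: p_8 = 26·7220201411 + 599309124 = 188324545810, q_8 = 26·379474407 + 31498079 = 9897832661 → 188324545810/9897832661
APPEND 48: p_9 = 48·188324545810 + 7220201411 = 9046798400291, q_9 = 48·9897832661 + 379474407 = 475475442135 → 9046798400291/475475442135
APPEND 5: p_10 = 5·9046798400291 + 188324545810 = 45422316547265, q_10 = 5·475475442135 + 9897832661 = 2387275043336 → 45422316547265/2387275043336
APPEND 3: p_11 = 3·45422316547265 + 9046798400291 = 145313748042086, q_11 = 3·2387275043336 + 475475442135 = 7637300572143 → 145313748042086/7637300572143
APPEND 8: p_12 = 8·145313748042086 + 45422316547265 = 1207932300883953, q_12 = 8·7637300572143 + 2387275043336 = 63485679620480 → 1207932300883953/63485679620480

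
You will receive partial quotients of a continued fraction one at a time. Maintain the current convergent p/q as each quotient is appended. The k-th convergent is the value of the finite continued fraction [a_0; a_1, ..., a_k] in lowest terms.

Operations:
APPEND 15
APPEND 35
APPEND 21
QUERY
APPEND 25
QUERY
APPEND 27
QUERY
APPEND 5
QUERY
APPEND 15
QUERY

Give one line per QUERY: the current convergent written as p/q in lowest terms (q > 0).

APPEND 15: p_0 = 15·1 + 0 = 15, q_0 = 15·0 + 1 = 1 → 15/1
APPEND 35: p_1 = 35·15 + 1 = 526, q_1 = 35·1 + 0 = 35 → 526/35
APPEND 21: p_2 = 21·526 + 15 = 11061, q_2 = 21·35 + 1 = 736 → 11061/736
APPEND 25: p_3 = 25·11061 + 526 = 277051, q_3 = 25·736 + 35 = 18435 → 277051/18435
APPEND 27: p_4 = 27·277051 + 11061 = 7491438, q_4 = 27·18435 + 736 = 498481 → 7491438/498481
APPEND 5: p_5 = 5·7491438 + 277051 = 37734241, q_5 = 5·498481 + 18435 = 2510840 → 37734241/2510840
APPEND 15: p_6 = 15·37734241 + 7491438 = 573505053, q_6 = 15·2510840 + 498481 = 38161081 → 573505053/38161081

11061/736
277051/18435
7491438/498481
37734241/2510840
573505053/38161081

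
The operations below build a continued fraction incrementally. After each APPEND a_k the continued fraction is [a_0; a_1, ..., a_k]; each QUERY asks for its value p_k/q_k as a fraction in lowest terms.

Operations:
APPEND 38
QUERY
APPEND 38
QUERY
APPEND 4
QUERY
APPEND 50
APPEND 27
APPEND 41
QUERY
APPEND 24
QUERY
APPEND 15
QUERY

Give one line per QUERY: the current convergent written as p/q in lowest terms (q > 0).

APPEND 38: p_0 = 38·1 + 0 = 38, q_0 = 38·0 + 1 = 1 → 38/1
APPEND 38: p_1 = 38·38 + 1 = 1445, q_1 = 38·1 + 0 = 38 → 1445/38
APPEND 4: p_2 = 4·1445 + 38 = 5818, q_2 = 4·38 + 1 = 153 → 5818/153
APPEND 50: p_3 = 50·5818 + 1445 = 292345, q_3 = 50·153 + 38 = 7688 → 292345/7688
APPEND 27: p_4 = 27·292345 + 5818 = 7899133, q_4 = 27·7688 + 153 = 207729 → 7899133/207729
APPEND 41: p_5 = 41·7899133 + 292345 = 324156798, q_5 = 41·207729 + 7688 = 8524577 → 324156798/8524577
APPEND 24: p_6 = 24·324156798 + 7899133 = 7787662285, q_6 = 24·8524577 + 207729 = 204797577 → 7787662285/204797577
APPEND 15: p_7 = 15·7787662285 + 324156798 = 117139091073, q_7 = 15·204797577 + 8524577 = 3080488232 → 117139091073/3080488232

38/1
1445/38
5818/153
324156798/8524577
7787662285/204797577
117139091073/3080488232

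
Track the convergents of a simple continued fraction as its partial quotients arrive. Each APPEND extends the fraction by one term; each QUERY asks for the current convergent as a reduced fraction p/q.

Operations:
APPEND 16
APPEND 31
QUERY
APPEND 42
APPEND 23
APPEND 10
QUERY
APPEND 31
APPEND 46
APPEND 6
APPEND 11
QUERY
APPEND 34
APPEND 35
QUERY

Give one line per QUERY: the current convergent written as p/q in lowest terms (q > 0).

497/31
4830560/301303
464979862931/29002812850
555248494798686/34633259338115

APPEND 16: p_0 = 16·1 + 0 = 16, q_0 = 16·0 + 1 = 1 → 16/1
APPEND 31: p_1 = 31·16 + 1 = 497, q_1 = 31·1 + 0 = 31 → 497/31
APPEND 42: p_2 = 42·497 + 16 = 20890, q_2 = 42·31 + 1 = 1303 → 20890/1303
APPEND 23: p_3 = 23·20890 + 497 = 480967, q_3 = 23·1303 + 31 = 30000 → 480967/30000
APPEND 10: p_4 = 10·480967 + 20890 = 4830560, q_4 = 10·30000 + 1303 = 301303 → 4830560/301303
APPEND 31: p_5 = 31·4830560 + 480967 = 150228327, q_5 = 31·301303 + 30000 = 9370393 → 150228327/9370393
APPEND 46: p_6 = 46·150228327 + 4830560 = 6915333602, q_6 = 46·9370393 + 301303 = 431339381 → 6915333602/431339381
APPEND 6: p_7 = 6·6915333602 + 150228327 = 41642229939, q_7 = 6·431339381 + 9370393 = 2597406679 → 41642229939/2597406679
APPEND 11: p_8 = 11·41642229939 + 6915333602 = 464979862931, q_8 = 11·2597406679 + 431339381 = 29002812850 → 464979862931/29002812850
APPEND 34: p_9 = 34·464979862931 + 41642229939 = 15850957569593, q_9 = 34·29002812850 + 2597406679 = 988693043579 → 15850957569593/988693043579
APPEND 35: p_10 = 35·15850957569593 + 464979862931 = 555248494798686, q_10 = 35·988693043579 + 29002812850 = 34633259338115 → 555248494798686/34633259338115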